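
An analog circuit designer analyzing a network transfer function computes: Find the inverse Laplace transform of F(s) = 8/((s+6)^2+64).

Standard pair: w/((s+a)^2+w^2) <-> e^(-at)*sin(wt)*u(t)
With a=6, w=8: f(t) = e^(-6t)*sin(8t)*u(t)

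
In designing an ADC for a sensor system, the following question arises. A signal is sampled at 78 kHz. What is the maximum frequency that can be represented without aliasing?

The maximum frequency that can be represented without aliasing
is the Nyquist frequency: f_max = f_s / 2 = 78 kHz / 2 = 39 kHz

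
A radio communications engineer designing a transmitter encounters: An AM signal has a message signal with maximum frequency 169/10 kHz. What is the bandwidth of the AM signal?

In AM (double-sideband), the bandwidth is twice the message frequency.
BW = 2 * f_m = 2 * 169/10 kHz = 169/5 kHz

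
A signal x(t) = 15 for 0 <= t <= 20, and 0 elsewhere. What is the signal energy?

Energy = integral of |x(t)|^2 dt over the signal duration
= 15^2 * 20 = 225 * 20 = 4500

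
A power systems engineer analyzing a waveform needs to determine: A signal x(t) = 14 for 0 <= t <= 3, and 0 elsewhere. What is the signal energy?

Energy = integral of |x(t)|^2 dt over the signal duration
= 14^2 * 3 = 196 * 3 = 588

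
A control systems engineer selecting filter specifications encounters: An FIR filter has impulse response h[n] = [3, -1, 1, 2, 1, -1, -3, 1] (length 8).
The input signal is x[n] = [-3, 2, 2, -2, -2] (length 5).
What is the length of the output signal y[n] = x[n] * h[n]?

For linear convolution, the output length is:
len(y) = len(x) + len(h) - 1 = 5 + 8 - 1 = 12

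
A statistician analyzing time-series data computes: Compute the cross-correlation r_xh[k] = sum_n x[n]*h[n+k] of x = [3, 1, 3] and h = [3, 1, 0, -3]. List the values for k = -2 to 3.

Both sequences indexed from 0 and zero outside their support.
Lags with overlap: k = -2 to 3.
  r_xh[-2] = x[2]*h[0] = 9
  r_xh[-1] = x[1]*h[0] + x[2]*h[1] = 6
  r_xh[0] = x[0]*h[0] + x[1]*h[1] + x[2]*h[2] = 10
  r_xh[1] = x[0]*h[1] + x[1]*h[2] + x[2]*h[3] = -6
  r_xh[2] = x[0]*h[2] + x[1]*h[3] = -3
  r_xh[3] = x[0]*h[3] = -9
r_xh = [9, 6, 10, -6, -3, -9] (for k = -2, ..., 3)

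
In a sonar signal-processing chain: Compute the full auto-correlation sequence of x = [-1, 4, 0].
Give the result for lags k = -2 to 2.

r_xx[k] = sum_m x[m]*x[m+k], indexed from 0, for k = -2 to 2:
  r_xx[-2] = x[2]*x[0] = 0
  r_xx[-1] = x[1]*x[0] + x[2]*x[1] = -4
  r_xx[0] = x[0]*x[0] + x[1]*x[1] + x[2]*x[2] = 17
  r_xx[1] = x[0]*x[1] + x[1]*x[2] = -4
  r_xx[2] = x[0]*x[2] = 0
r_xx = [0, -4, 17, -4, 0]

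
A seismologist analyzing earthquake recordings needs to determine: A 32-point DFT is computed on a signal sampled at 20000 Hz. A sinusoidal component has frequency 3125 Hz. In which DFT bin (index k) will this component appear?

DFT frequency resolution = f_s/N = 20000/32 = 625 Hz
Bin index k = f_signal / resolution = 3125 / 625 = 5
The signal frequency 3125 Hz falls in DFT bin k = 5.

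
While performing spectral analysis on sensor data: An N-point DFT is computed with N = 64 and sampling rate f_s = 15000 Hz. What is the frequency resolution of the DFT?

DFT frequency resolution = f_s / N
= 15000 / 64 = 1875/8 Hz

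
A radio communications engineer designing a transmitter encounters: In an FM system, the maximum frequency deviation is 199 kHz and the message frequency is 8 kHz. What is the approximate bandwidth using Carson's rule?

Carson's rule: BW = 2*(delta_f + f_m)
= 2*(199 + 8) kHz = 414 kHz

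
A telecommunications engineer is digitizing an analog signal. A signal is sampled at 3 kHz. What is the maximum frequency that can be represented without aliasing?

The maximum frequency that can be represented without aliasing
is the Nyquist frequency: f_max = f_s / 2 = 3 kHz / 2 = 3/2 kHz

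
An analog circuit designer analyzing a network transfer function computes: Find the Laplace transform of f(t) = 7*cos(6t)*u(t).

Standard pair: cos(wt)*u(t) <-> s/(s^2+w^2)
With w = 6: L{7*cos(6t)*u(t)} = 7s/(s^2+36)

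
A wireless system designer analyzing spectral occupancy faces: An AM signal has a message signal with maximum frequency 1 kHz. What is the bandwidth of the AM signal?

In AM (double-sideband), the bandwidth is twice the message frequency.
BW = 2 * f_m = 2 * 1 kHz = 2 kHz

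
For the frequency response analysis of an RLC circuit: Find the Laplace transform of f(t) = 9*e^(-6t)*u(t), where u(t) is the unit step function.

Standard Laplace transform pair:
e^(-at)*u(t) <-> 1/(s+a)
With a = 6: L{9*e^(-6t)*u(t)} = 9/(s+6), ROC: Re(s) > -6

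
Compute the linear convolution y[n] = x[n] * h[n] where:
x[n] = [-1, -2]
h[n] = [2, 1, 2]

y[n] = sum_k x[k]*h[n-k]. Output length = len(x) + len(h) - 1 = 2 + 3 - 1 = 4.
y[0] = -1*2 = -2
y[1] = -2*2 + -1*1 = -5
y[2] = -2*1 + -1*2 = -4
y[3] = -2*2 = -4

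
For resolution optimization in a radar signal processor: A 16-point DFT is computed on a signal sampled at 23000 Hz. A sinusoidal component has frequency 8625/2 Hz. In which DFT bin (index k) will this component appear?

DFT frequency resolution = f_s/N = 23000/16 = 2875/2 Hz
Bin index k = f_signal / resolution = 8625/2 / 2875/2 = 3
The signal frequency 8625/2 Hz falls in DFT bin k = 3.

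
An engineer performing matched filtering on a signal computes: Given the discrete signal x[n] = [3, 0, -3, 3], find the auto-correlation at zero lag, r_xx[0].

The auto-correlation at zero lag r_xx[0] equals the signal energy.
r_xx[0] = sum of x[n]^2 = 3^2 + 0^2 + (-3)^2 + 3^2
= 9 + 0 + 9 + 9 = 27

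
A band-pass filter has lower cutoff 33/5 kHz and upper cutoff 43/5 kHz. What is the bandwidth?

Bandwidth = f_high - f_low
= 43/5 kHz - 33/5 kHz = 2 kHz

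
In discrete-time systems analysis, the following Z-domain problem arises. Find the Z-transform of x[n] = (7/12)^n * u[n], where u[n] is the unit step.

The Z-transform of a^n * u[n] is z/(z-a) for |z| > |a|.
Here a = 7/12, so X(z) = z/(z - (7/12)) = 12z/(12z - 7)
ROC: |z| > 7/12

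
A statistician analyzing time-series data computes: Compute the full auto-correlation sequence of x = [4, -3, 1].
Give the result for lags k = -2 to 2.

r_xx[k] = sum_m x[m]*x[m+k], indexed from 0, for k = -2 to 2:
  r_xx[-2] = x[2]*x[0] = 4
  r_xx[-1] = x[1]*x[0] + x[2]*x[1] = -15
  r_xx[0] = x[0]*x[0] + x[1]*x[1] + x[2]*x[2] = 26
  r_xx[1] = x[0]*x[1] + x[1]*x[2] = -15
  r_xx[2] = x[0]*x[2] = 4
r_xx = [4, -15, 26, -15, 4]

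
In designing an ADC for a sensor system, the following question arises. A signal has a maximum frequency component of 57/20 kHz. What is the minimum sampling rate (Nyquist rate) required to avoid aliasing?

By the Nyquist-Shannon sampling theorem,
the minimum sampling rate (Nyquist rate) must be at least 2 * f_max.
Nyquist rate = 2 * 57/20 kHz = 57/10 kHz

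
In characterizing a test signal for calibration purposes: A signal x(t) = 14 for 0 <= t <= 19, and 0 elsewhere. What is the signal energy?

Energy = integral of |x(t)|^2 dt over the signal duration
= 14^2 * 19 = 196 * 19 = 3724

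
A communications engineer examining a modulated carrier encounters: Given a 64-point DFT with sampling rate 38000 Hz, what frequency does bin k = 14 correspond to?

The frequency of DFT bin k is: f_k = k * f_s / N
f_14 = 14 * 38000 / 64 = 16625/2 Hz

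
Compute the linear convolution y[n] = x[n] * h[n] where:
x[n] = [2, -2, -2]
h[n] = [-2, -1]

y[n] = sum_k x[k]*h[n-k]. Output length = len(x) + len(h) - 1 = 3 + 2 - 1 = 4.
y[0] = 2*-2 = -4
y[1] = -2*-2 + 2*-1 = 2
y[2] = -2*-2 + -2*-1 = 6
y[3] = -2*-1 = 2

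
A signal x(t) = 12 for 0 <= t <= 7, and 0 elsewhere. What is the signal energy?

Energy = integral of |x(t)|^2 dt over the signal duration
= 12^2 * 7 = 144 * 7 = 1008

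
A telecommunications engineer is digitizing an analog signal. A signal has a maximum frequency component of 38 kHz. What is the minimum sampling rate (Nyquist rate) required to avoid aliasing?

By the Nyquist-Shannon sampling theorem,
the minimum sampling rate (Nyquist rate) must be at least 2 * f_max.
Nyquist rate = 2 * 38 kHz = 76 kHz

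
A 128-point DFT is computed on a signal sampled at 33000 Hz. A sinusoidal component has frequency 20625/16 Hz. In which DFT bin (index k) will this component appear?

DFT frequency resolution = f_s/N = 33000/128 = 4125/16 Hz
Bin index k = f_signal / resolution = 20625/16 / 4125/16 = 5
The signal frequency 20625/16 Hz falls in DFT bin k = 5.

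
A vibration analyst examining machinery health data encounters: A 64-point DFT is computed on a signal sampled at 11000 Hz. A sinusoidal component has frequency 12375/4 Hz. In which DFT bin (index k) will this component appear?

DFT frequency resolution = f_s/N = 11000/64 = 1375/8 Hz
Bin index k = f_signal / resolution = 12375/4 / 1375/8 = 18
The signal frequency 12375/4 Hz falls in DFT bin k = 18.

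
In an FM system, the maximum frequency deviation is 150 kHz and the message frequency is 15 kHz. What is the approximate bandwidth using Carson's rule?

Carson's rule: BW = 2*(delta_f + f_m)
= 2*(150 + 15) kHz = 330 kHz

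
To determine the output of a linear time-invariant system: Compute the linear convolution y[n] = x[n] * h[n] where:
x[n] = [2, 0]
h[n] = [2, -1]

y[n] = sum_k x[k]*h[n-k]. Output length = len(x) + len(h) - 1 = 2 + 2 - 1 = 3.
y[0] = 2*2 = 4
y[1] = 0*2 + 2*-1 = -2
y[2] = 0*-1 = 0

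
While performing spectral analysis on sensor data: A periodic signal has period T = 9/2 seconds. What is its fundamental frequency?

The fundamental frequency is the reciprocal of the period.
f = 1/T = 1/(9/2) = 2/9 Hz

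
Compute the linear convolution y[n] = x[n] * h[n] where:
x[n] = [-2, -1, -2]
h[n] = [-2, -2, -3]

y[n] = sum_k x[k]*h[n-k]. Output length = len(x) + len(h) - 1 = 3 + 3 - 1 = 5.
y[0] = -2*-2 = 4
y[1] = -1*-2 + -2*-2 = 6
y[2] = -2*-2 + -1*-2 + -2*-3 = 12
y[3] = -2*-2 + -1*-3 = 7
y[4] = -2*-3 = 6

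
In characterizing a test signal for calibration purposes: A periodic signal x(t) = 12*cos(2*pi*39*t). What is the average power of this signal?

Average power of A*cos(wt) is A^2/2.
P = 12^2 / 2 = 144/2 = 72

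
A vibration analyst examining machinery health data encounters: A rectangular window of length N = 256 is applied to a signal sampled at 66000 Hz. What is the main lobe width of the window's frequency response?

For a rectangular window of length N,
the main lobe width in frequency is 2*f_s/N.
= 2*66000/256 = 4125/8 Hz
This determines the minimum frequency separation for resolving two sinusoids.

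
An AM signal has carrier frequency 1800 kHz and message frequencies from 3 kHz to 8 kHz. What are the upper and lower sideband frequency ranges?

Upper sideband (USB) = fc + [fm_low, fm_high] = 1800 + [3, 8] = [1803, 1808] kHz
Lower sideband (LSB) = fc - [fm_high, fm_low] = 1800 - [8, 3] = [1792, 1797] kHz
Total occupied spectrum: 1792 kHz to 1808 kHz (plus carrier at 1800 kHz)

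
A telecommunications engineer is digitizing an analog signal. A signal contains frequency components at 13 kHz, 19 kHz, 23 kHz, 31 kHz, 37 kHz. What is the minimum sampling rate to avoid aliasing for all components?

The highest frequency component is f_max = 37 kHz.
Nyquist rate = 2 * f_max = 2 * 37 kHz = 74 kHz.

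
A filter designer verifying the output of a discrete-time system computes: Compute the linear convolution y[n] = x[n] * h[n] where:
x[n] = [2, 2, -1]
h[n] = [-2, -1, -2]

y[n] = sum_k x[k]*h[n-k]. Output length = len(x) + len(h) - 1 = 3 + 3 - 1 = 5.
y[0] = 2*-2 = -4
y[1] = 2*-2 + 2*-1 = -6
y[2] = -1*-2 + 2*-1 + 2*-2 = -4
y[3] = -1*-1 + 2*-2 = -3
y[4] = -1*-2 = 2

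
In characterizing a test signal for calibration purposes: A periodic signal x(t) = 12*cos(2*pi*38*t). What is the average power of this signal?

Average power of A*cos(wt) is A^2/2.
P = 12^2 / 2 = 144/2 = 72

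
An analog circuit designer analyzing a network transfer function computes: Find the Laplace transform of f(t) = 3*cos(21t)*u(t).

Standard pair: cos(wt)*u(t) <-> s/(s^2+w^2)
With w = 21: L{3*cos(21t)*u(t)} = 3s/(s^2+441)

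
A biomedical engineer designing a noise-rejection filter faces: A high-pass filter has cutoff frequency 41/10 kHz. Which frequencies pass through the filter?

A high-pass filter passes all frequencies above the cutoff frequency 41/10 kHz and attenuates lower frequencies.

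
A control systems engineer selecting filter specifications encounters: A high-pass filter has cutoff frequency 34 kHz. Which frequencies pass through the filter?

A high-pass filter passes all frequencies above the cutoff frequency 34 kHz and attenuates lower frequencies.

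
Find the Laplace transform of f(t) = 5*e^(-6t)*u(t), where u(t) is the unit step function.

Standard Laplace transform pair:
e^(-at)*u(t) <-> 1/(s+a)
With a = 6: L{5*e^(-6t)*u(t)} = 5/(s+6), ROC: Re(s) > -6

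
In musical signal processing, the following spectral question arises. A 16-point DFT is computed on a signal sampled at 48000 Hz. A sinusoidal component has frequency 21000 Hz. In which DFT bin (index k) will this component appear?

DFT frequency resolution = f_s/N = 48000/16 = 3000 Hz
Bin index k = f_signal / resolution = 21000 / 3000 = 7
The signal frequency 21000 Hz falls in DFT bin k = 7.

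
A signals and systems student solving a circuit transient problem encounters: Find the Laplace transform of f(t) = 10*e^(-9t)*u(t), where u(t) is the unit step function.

Standard Laplace transform pair:
e^(-at)*u(t) <-> 1/(s+a)
With a = 9: L{10*e^(-9t)*u(t)} = 10/(s+9), ROC: Re(s) > -9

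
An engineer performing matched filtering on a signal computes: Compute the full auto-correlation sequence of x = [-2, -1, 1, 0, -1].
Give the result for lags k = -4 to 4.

r_xx[k] = sum_m x[m]*x[m+k], indexed from 0, for k = -4 to 4:
  r_xx[-4] = x[4]*x[0] = 2
  r_xx[-3] = x[3]*x[0] + x[4]*x[1] = 1
  r_xx[-2] = x[2]*x[0] + x[3]*x[1] + x[4]*x[2] = -3
  r_xx[-1] = x[1]*x[0] + x[2]*x[1] + x[3]*x[2] + x[4]*x[3] = 1
  r_xx[0] = x[0]*x[0] + x[1]*x[1] + x[2]*x[2] + x[3]*x[3] + x[4]*x[4] = 7
  r_xx[1] = x[0]*x[1] + x[1]*x[2] + x[2]*x[3] + x[3]*x[4] = 1
  r_xx[2] = x[0]*x[2] + x[1]*x[3] + x[2]*x[4] = -3
  r_xx[3] = x[0]*x[3] + x[1]*x[4] = 1
  r_xx[4] = x[0]*x[4] = 2
r_xx = [2, 1, -3, 1, 7, 1, -3, 1, 2]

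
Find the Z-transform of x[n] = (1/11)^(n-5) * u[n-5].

Time-shifting property: if X(z) = Z{x[n]}, then Z{x[n-d]} = z^(-d) * X(z)
X(z) = z/(z - 1/11) for x[n] = (1/11)^n * u[n]
Z{x[n-5]} = z^(-5) * z/(z - 1/11) = z^(-4)/(z - 1/11)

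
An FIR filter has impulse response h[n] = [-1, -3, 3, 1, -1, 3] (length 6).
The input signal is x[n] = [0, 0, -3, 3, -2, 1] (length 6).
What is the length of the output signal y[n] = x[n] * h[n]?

For linear convolution, the output length is:
len(y) = len(x) + len(h) - 1 = 6 + 6 - 1 = 11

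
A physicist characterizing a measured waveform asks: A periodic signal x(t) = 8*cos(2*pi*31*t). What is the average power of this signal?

Average power of A*cos(wt) is A^2/2.
P = 8^2 / 2 = 64/2 = 32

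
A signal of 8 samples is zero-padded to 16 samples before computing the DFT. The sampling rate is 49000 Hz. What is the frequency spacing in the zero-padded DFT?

Original DFT: N = 8, resolution = f_s/N = 49000/8 = 6125 Hz
Zero-padded DFT: N = 16, resolution = f_s/N = 49000/16 = 6125/2 Hz
Zero-padding interpolates the spectrum (finer frequency grid)
but does NOT improve the true spectral resolution (ability to resolve close frequencies).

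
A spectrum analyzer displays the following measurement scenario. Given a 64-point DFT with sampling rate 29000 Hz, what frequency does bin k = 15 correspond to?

The frequency of DFT bin k is: f_k = k * f_s / N
f_15 = 15 * 29000 / 64 = 54375/8 Hz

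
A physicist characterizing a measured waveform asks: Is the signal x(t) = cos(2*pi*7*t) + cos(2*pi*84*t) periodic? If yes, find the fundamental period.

f1 = 7 Hz, f2 = 84 Hz
Period T1 = 1/7, T2 = 1/84
Ratio T1/T2 = 84/7, which is rational.
The signal is periodic with fundamental period T = 1/GCD(7,84) = 1/7 s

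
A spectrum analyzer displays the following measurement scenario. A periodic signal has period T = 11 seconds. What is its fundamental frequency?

The fundamental frequency is the reciprocal of the period.
f = 1/T = 1/(11) = 1/11 Hz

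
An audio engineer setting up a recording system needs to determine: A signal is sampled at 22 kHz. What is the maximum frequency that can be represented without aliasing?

The maximum frequency that can be represented without aliasing
is the Nyquist frequency: f_max = f_s / 2 = 22 kHz / 2 = 11 kHz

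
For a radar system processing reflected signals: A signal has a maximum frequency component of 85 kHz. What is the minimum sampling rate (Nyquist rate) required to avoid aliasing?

By the Nyquist-Shannon sampling theorem,
the minimum sampling rate (Nyquist rate) must be at least 2 * f_max.
Nyquist rate = 2 * 85 kHz = 170 kHz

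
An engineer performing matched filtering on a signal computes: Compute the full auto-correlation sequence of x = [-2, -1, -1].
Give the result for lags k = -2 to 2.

r_xx[k] = sum_m x[m]*x[m+k], indexed from 0, for k = -2 to 2:
  r_xx[-2] = x[2]*x[0] = 2
  r_xx[-1] = x[1]*x[0] + x[2]*x[1] = 3
  r_xx[0] = x[0]*x[0] + x[1]*x[1] + x[2]*x[2] = 6
  r_xx[1] = x[0]*x[1] + x[1]*x[2] = 3
  r_xx[2] = x[0]*x[2] = 2
r_xx = [2, 3, 6, 3, 2]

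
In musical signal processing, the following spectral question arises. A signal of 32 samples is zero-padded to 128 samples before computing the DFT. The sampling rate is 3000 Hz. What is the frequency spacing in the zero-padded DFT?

Original DFT: N = 32, resolution = f_s/N = 3000/32 = 375/4 Hz
Zero-padded DFT: N = 128, resolution = f_s/N = 3000/128 = 375/16 Hz
Zero-padding interpolates the spectrum (finer frequency grid)
but does NOT improve the true spectral resolution (ability to resolve close frequencies).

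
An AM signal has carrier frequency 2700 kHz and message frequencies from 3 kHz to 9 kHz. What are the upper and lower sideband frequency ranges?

Upper sideband (USB) = fc + [fm_low, fm_high] = 2700 + [3, 9] = [2703, 2709] kHz
Lower sideband (LSB) = fc - [fm_high, fm_low] = 2700 - [9, 3] = [2691, 2697] kHz
Total occupied spectrum: 2691 kHz to 2709 kHz (plus carrier at 2700 kHz)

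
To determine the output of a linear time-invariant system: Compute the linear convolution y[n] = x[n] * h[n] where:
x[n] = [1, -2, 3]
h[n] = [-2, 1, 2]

y[n] = sum_k x[k]*h[n-k]. Output length = len(x) + len(h) - 1 = 3 + 3 - 1 = 5.
y[0] = 1*-2 = -2
y[1] = -2*-2 + 1*1 = 5
y[2] = 3*-2 + -2*1 + 1*2 = -6
y[3] = 3*1 + -2*2 = -1
y[4] = 3*2 = 6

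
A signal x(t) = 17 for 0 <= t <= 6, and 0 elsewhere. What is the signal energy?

Energy = integral of |x(t)|^2 dt over the signal duration
= 17^2 * 6 = 289 * 6 = 1734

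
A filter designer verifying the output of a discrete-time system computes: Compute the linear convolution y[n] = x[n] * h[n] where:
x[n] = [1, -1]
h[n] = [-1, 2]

y[n] = sum_k x[k]*h[n-k]. Output length = len(x) + len(h) - 1 = 2 + 2 - 1 = 3.
y[0] = 1*-1 = -1
y[1] = -1*-1 + 1*2 = 3
y[2] = -1*2 = -2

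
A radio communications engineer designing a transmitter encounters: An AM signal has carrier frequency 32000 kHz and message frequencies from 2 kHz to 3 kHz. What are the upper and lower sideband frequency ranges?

Upper sideband (USB) = fc + [fm_low, fm_high] = 32000 + [2, 3] = [32002, 32003] kHz
Lower sideband (LSB) = fc - [fm_high, fm_low] = 32000 - [3, 2] = [31997, 31998] kHz
Total occupied spectrum: 31997 kHz to 32003 kHz (plus carrier at 32000 kHz)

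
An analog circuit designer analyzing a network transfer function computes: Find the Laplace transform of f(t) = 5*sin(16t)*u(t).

Standard pair: sin(wt)*u(t) <-> w/(s^2+w^2)
With w = 16: L{5*sin(16t)*u(t)} = 80/(s^2+256)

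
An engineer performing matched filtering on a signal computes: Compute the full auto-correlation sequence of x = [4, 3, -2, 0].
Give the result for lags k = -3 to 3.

r_xx[k] = sum_m x[m]*x[m+k], indexed from 0, for k = -3 to 3:
  r_xx[-3] = x[3]*x[0] = 0
  r_xx[-2] = x[2]*x[0] + x[3]*x[1] = -8
  r_xx[-1] = x[1]*x[0] + x[2]*x[1] + x[3]*x[2] = 6
  r_xx[0] = x[0]*x[0] + x[1]*x[1] + x[2]*x[2] + x[3]*x[3] = 29
  r_xx[1] = x[0]*x[1] + x[1]*x[2] + x[2]*x[3] = 6
  r_xx[2] = x[0]*x[2] + x[1]*x[3] = -8
  r_xx[3] = x[0]*x[3] = 0
r_xx = [0, -8, 6, 29, 6, -8, 0]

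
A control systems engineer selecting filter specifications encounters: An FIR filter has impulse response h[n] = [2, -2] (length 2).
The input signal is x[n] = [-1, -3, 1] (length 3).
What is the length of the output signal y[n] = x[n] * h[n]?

For linear convolution, the output length is:
len(y) = len(x) + len(h) - 1 = 3 + 2 - 1 = 4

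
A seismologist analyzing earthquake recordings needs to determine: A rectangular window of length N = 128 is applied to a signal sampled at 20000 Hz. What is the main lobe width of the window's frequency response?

For a rectangular window of length N,
the main lobe width in frequency is 2*f_s/N.
= 2*20000/128 = 625/2 Hz
This determines the minimum frequency separation for resolving two sinusoids.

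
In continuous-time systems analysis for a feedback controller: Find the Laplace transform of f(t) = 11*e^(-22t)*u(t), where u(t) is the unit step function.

Standard Laplace transform pair:
e^(-at)*u(t) <-> 1/(s+a)
With a = 22: L{11*e^(-22t)*u(t)} = 11/(s+22), ROC: Re(s) > -22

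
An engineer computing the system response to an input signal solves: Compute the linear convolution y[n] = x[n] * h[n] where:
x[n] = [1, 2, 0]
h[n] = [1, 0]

y[n] = sum_k x[k]*h[n-k]. Output length = len(x) + len(h) - 1 = 3 + 2 - 1 = 4.
y[0] = 1*1 = 1
y[1] = 2*1 + 1*0 = 2
y[2] = 0*1 + 2*0 = 0
y[3] = 0*0 = 0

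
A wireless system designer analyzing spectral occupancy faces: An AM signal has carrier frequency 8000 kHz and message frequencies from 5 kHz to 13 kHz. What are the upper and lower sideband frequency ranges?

Upper sideband (USB) = fc + [fm_low, fm_high] = 8000 + [5, 13] = [8005, 8013] kHz
Lower sideband (LSB) = fc - [fm_high, fm_low] = 8000 - [13, 5] = [7987, 7995] kHz
Total occupied spectrum: 7987 kHz to 8013 kHz (plus carrier at 8000 kHz)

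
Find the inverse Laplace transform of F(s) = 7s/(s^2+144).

Standard pair: s/(s^2+w^2) <-> cos(wt)*u(t)
With k=7, w=12: f(t) = 7*cos(12t)*u(t)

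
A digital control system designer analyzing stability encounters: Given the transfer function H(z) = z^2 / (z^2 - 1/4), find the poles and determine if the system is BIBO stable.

Poles are roots of the denominator: z^2 - 1/4 = 0.
Quadratic formula: z = [-(0) +/- sqrt((0)^2 - 4*(-1/4))] / 2
Discriminant = 0 + 1 = 1; sqrt = 1.
z = (0 +/- 1) / 2 => z = 1/2 or z = -1/2.
|p1| = 1/2, |p2| = 1/2.
For BIBO stability, all poles must lie inside the unit circle (|p| < 1).
System is STABLE since both |p| < 1.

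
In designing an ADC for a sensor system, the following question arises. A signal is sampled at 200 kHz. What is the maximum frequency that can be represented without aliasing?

The maximum frequency that can be represented without aliasing
is the Nyquist frequency: f_max = f_s / 2 = 200 kHz / 2 = 100 kHz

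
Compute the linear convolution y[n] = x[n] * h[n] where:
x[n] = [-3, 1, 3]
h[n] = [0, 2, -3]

y[n] = sum_k x[k]*h[n-k]. Output length = len(x) + len(h) - 1 = 3 + 3 - 1 = 5.
y[0] = -3*0 = 0
y[1] = 1*0 + -3*2 = -6
y[2] = 3*0 + 1*2 + -3*-3 = 11
y[3] = 3*2 + 1*-3 = 3
y[4] = 3*-3 = -9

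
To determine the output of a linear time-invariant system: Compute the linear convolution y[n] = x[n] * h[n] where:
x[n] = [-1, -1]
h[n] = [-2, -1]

y[n] = sum_k x[k]*h[n-k]. Output length = len(x) + len(h) - 1 = 2 + 2 - 1 = 3.
y[0] = -1*-2 = 2
y[1] = -1*-2 + -1*-1 = 3
y[2] = -1*-1 = 1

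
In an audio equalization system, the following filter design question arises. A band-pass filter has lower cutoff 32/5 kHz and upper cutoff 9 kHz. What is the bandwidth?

Bandwidth = f_high - f_low
= 9 kHz - 32/5 kHz = 13/5 kHz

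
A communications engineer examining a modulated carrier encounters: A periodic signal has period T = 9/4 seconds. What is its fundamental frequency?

The fundamental frequency is the reciprocal of the period.
f = 1/T = 1/(9/4) = 4/9 Hz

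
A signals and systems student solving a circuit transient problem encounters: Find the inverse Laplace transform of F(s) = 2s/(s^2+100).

Standard pair: s/(s^2+w^2) <-> cos(wt)*u(t)
With k=2, w=10: f(t) = 2*cos(10t)*u(t)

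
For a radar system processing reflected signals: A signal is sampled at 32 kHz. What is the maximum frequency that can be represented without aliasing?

The maximum frequency that can be represented without aliasing
is the Nyquist frequency: f_max = f_s / 2 = 32 kHz / 2 = 16 kHz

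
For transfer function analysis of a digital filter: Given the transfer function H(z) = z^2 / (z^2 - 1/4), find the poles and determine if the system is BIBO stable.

Poles are roots of the denominator: z^2 - 1/4 = 0.
Quadratic formula: z = [-(0) +/- sqrt((0)^2 - 4*(-1/4))] / 2
Discriminant = 0 + 1 = 1; sqrt = 1.
z = (0 +/- 1) / 2 => z = 1/2 or z = -1/2.
|p1| = 1/2, |p2| = 1/2.
For BIBO stability, all poles must lie inside the unit circle (|p| < 1).
System is STABLE since both |p| < 1.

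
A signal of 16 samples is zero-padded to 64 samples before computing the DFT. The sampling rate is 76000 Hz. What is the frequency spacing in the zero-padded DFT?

Original DFT: N = 16, resolution = f_s/N = 76000/16 = 4750 Hz
Zero-padded DFT: N = 64, resolution = f_s/N = 76000/64 = 2375/2 Hz
Zero-padding interpolates the spectrum (finer frequency grid)
but does NOT improve the true spectral resolution (ability to resolve close frequencies).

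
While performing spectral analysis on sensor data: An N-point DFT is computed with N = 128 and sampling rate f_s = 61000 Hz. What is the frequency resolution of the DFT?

DFT frequency resolution = f_s / N
= 61000 / 128 = 7625/16 Hz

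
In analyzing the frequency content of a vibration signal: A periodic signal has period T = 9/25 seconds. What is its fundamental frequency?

The fundamental frequency is the reciprocal of the period.
f = 1/T = 1/(9/25) = 25/9 Hz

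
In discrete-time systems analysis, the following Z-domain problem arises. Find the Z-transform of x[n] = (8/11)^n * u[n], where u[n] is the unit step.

The Z-transform of a^n * u[n] is z/(z-a) for |z| > |a|.
Here a = 8/11, so X(z) = z/(z - (8/11)) = 11z/(11z - 8)
ROC: |z| > 8/11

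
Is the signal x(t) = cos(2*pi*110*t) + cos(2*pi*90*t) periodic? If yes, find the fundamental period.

f1 = 110 Hz, f2 = 90 Hz
Period T1 = 1/110, T2 = 1/90
Ratio T1/T2 = 90/110, which is rational.
The signal is periodic with fundamental period T = 1/GCD(110,90) = 1/10 s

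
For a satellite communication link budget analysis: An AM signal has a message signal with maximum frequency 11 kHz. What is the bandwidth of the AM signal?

In AM (double-sideband), the bandwidth is twice the message frequency.
BW = 2 * f_m = 2 * 11 kHz = 22 kHz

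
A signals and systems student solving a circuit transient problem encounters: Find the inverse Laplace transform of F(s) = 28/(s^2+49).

Standard pair: w/(s^2+w^2) <-> sin(wt)*u(t)
Recognize w^2 = 49, so w = 7; numerator 28 = 4*7.
f(t) = 4*sin(7t)*u(t)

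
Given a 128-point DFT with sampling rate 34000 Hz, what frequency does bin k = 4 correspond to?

The frequency of DFT bin k is: f_k = k * f_s / N
f_4 = 4 * 34000 / 128 = 2125/2 Hz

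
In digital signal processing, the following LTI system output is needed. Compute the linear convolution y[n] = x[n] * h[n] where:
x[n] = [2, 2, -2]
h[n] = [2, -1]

y[n] = sum_k x[k]*h[n-k]. Output length = len(x) + len(h) - 1 = 3 + 2 - 1 = 4.
y[0] = 2*2 = 4
y[1] = 2*2 + 2*-1 = 2
y[2] = -2*2 + 2*-1 = -6
y[3] = -2*-1 = 2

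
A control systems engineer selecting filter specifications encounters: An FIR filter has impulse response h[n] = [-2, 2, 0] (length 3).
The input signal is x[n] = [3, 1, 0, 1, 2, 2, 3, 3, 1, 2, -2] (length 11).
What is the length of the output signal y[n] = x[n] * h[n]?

For linear convolution, the output length is:
len(y) = len(x) + len(h) - 1 = 11 + 3 - 1 = 13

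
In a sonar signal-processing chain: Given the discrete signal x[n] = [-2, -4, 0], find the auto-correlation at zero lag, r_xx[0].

The auto-correlation at zero lag r_xx[0] equals the signal energy.
r_xx[0] = sum of x[n]^2 = (-2)^2 + (-4)^2 + 0^2
= 4 + 16 + 0 = 20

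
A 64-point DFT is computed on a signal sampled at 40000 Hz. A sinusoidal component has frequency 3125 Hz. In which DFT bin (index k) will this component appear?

DFT frequency resolution = f_s/N = 40000/64 = 625 Hz
Bin index k = f_signal / resolution = 3125 / 625 = 5
The signal frequency 3125 Hz falls in DFT bin k = 5.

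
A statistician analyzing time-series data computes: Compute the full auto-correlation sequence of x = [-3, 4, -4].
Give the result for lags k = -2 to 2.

r_xx[k] = sum_m x[m]*x[m+k], indexed from 0, for k = -2 to 2:
  r_xx[-2] = x[2]*x[0] = 12
  r_xx[-1] = x[1]*x[0] + x[2]*x[1] = -28
  r_xx[0] = x[0]*x[0] + x[1]*x[1] + x[2]*x[2] = 41
  r_xx[1] = x[0]*x[1] + x[1]*x[2] = -28
  r_xx[2] = x[0]*x[2] = 12
r_xx = [12, -28, 41, -28, 12]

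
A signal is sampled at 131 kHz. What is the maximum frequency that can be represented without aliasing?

The maximum frequency that can be represented without aliasing
is the Nyquist frequency: f_max = f_s / 2 = 131 kHz / 2 = 131/2 kHz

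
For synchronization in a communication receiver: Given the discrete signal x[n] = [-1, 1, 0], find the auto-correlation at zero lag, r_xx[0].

The auto-correlation at zero lag r_xx[0] equals the signal energy.
r_xx[0] = sum of x[n]^2 = (-1)^2 + 1^2 + 0^2
= 1 + 1 + 0 = 2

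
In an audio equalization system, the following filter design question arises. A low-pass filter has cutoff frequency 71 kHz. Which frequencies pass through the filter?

A low-pass filter passes all frequencies below the cutoff frequency 71 kHz and attenuates higher frequencies.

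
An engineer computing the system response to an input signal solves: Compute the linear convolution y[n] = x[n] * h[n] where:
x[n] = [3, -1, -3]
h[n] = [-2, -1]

y[n] = sum_k x[k]*h[n-k]. Output length = len(x) + len(h) - 1 = 3 + 2 - 1 = 4.
y[0] = 3*-2 = -6
y[1] = -1*-2 + 3*-1 = -1
y[2] = -3*-2 + -1*-1 = 7
y[3] = -3*-1 = 3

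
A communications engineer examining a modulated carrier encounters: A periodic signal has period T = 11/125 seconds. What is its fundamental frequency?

The fundamental frequency is the reciprocal of the period.
f = 1/T = 1/(11/125) = 125/11 Hz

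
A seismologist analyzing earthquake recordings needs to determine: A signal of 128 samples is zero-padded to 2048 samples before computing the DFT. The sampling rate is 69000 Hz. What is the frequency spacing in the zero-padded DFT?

Original DFT: N = 128, resolution = f_s/N = 69000/128 = 8625/16 Hz
Zero-padded DFT: N = 2048, resolution = f_s/N = 69000/2048 = 8625/256 Hz
Zero-padding interpolates the spectrum (finer frequency grid)
but does NOT improve the true spectral resolution (ability to resolve close frequencies).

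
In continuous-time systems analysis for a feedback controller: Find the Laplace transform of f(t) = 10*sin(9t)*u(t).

Standard pair: sin(wt)*u(t) <-> w/(s^2+w^2)
With w = 9: L{10*sin(9t)*u(t)} = 90/(s^2+81)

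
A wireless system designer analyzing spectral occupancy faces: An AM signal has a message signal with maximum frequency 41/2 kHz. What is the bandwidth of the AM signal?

In AM (double-sideband), the bandwidth is twice the message frequency.
BW = 2 * f_m = 2 * 41/2 kHz = 41 kHz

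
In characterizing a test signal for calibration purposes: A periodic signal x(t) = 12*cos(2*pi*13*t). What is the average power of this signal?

Average power of A*cos(wt) is A^2/2.
P = 12^2 / 2 = 144/2 = 72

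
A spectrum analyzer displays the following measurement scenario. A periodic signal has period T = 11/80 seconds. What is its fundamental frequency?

The fundamental frequency is the reciprocal of the period.
f = 1/T = 1/(11/80) = 80/11 Hz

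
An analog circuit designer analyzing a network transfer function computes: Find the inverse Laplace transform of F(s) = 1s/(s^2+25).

Standard pair: s/(s^2+w^2) <-> cos(wt)*u(t)
With k=1, w=5: f(t) = cos(5t)*u(t)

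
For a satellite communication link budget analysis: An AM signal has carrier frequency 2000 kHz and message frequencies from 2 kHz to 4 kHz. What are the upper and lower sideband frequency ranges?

Upper sideband (USB) = fc + [fm_low, fm_high] = 2000 + [2, 4] = [2002, 2004] kHz
Lower sideband (LSB) = fc - [fm_high, fm_low] = 2000 - [4, 2] = [1996, 1998] kHz
Total occupied spectrum: 1996 kHz to 2004 kHz (plus carrier at 2000 kHz)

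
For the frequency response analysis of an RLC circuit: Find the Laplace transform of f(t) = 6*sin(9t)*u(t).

Standard pair: sin(wt)*u(t) <-> w/(s^2+w^2)
With w = 9: L{6*sin(9t)*u(t)} = 54/(s^2+81)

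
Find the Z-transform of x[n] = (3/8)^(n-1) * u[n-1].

Time-shifting property: if X(z) = Z{x[n]}, then Z{x[n-d]} = z^(-d) * X(z)
X(z) = z/(z - 3/8) for x[n] = (3/8)^n * u[n]
Z{x[n-1]} = z^(-1) * z/(z - 3/8) = 1/(z - 3/8)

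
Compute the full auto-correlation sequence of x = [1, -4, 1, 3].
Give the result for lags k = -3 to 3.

r_xx[k] = sum_m x[m]*x[m+k], indexed from 0, for k = -3 to 3:
  r_xx[-3] = x[3]*x[0] = 3
  r_xx[-2] = x[2]*x[0] + x[3]*x[1] = -11
  r_xx[-1] = x[1]*x[0] + x[2]*x[1] + x[3]*x[2] = -5
  r_xx[0] = x[0]*x[0] + x[1]*x[1] + x[2]*x[2] + x[3]*x[3] = 27
  r_xx[1] = x[0]*x[1] + x[1]*x[2] + x[2]*x[3] = -5
  r_xx[2] = x[0]*x[2] + x[1]*x[3] = -11
  r_xx[3] = x[0]*x[3] = 3
r_xx = [3, -11, -5, 27, -5, -11, 3]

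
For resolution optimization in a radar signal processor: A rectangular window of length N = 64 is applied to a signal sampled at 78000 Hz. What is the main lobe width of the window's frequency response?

For a rectangular window of length N,
the main lobe width in frequency is 2*f_s/N.
= 2*78000/64 = 4875/2 Hz
This determines the minimum frequency separation for resolving two sinusoids.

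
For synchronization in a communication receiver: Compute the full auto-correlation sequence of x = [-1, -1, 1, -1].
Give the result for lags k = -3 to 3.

r_xx[k] = sum_m x[m]*x[m+k], indexed from 0, for k = -3 to 3:
  r_xx[-3] = x[3]*x[0] = 1
  r_xx[-2] = x[2]*x[0] + x[3]*x[1] = 0
  r_xx[-1] = x[1]*x[0] + x[2]*x[1] + x[3]*x[2] = -1
  r_xx[0] = x[0]*x[0] + x[1]*x[1] + x[2]*x[2] + x[3]*x[3] = 4
  r_xx[1] = x[0]*x[1] + x[1]*x[2] + x[2]*x[3] = -1
  r_xx[2] = x[0]*x[2] + x[1]*x[3] = 0
  r_xx[3] = x[0]*x[3] = 1
r_xx = [1, 0, -1, 4, -1, 0, 1]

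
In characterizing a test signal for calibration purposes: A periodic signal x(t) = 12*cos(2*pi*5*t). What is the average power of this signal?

Average power of A*cos(wt) is A^2/2.
P = 12^2 / 2 = 144/2 = 72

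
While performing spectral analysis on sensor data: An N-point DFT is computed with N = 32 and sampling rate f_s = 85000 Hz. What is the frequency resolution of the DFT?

DFT frequency resolution = f_s / N
= 85000 / 32 = 10625/4 Hz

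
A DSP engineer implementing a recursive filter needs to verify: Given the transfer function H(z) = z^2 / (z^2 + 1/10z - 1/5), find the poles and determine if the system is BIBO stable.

Poles are roots of the denominator: z^2 + 1/10z - 1/5 = 0.
Quadratic formula: z = [-(1/10) +/- sqrt((1/10)^2 - 4*(-1/5))] / 2
Discriminant = 1/100 + 4/5 = 81/100; sqrt = 9/10.
z = (-1/10 +/- 9/10) / 2 => z = 2/5 or z = -1/2.
|p1| = 2/5, |p2| = 1/2.
For BIBO stability, all poles must lie inside the unit circle (|p| < 1).
System is STABLE since both |p| < 1.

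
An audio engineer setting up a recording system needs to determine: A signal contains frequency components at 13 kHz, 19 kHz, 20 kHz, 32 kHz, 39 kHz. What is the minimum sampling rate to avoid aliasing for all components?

The highest frequency component is f_max = 39 kHz.
Nyquist rate = 2 * f_max = 2 * 39 kHz = 78 kHz.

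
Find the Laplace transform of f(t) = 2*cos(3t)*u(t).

Standard pair: cos(wt)*u(t) <-> s/(s^2+w^2)
With w = 3: L{2*cos(3t)*u(t)} = 2s/(s^2+9)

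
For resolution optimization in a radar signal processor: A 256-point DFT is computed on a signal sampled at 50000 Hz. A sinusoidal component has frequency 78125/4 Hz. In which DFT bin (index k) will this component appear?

DFT frequency resolution = f_s/N = 50000/256 = 3125/16 Hz
Bin index k = f_signal / resolution = 78125/4 / 3125/16 = 100
The signal frequency 78125/4 Hz falls in DFT bin k = 100.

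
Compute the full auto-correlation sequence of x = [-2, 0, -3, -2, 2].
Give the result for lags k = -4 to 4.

r_xx[k] = sum_m x[m]*x[m+k], indexed from 0, for k = -4 to 4:
  r_xx[-4] = x[4]*x[0] = -4
  r_xx[-3] = x[3]*x[0] + x[4]*x[1] = 4
  r_xx[-2] = x[2]*x[0] + x[3]*x[1] + x[4]*x[2] = 0
  r_xx[-1] = x[1]*x[0] + x[2]*x[1] + x[3]*x[2] + x[4]*x[3] = 2
  r_xx[0] = x[0]*x[0] + x[1]*x[1] + x[2]*x[2] + x[3]*x[3] + x[4]*x[4] = 21
  r_xx[1] = x[0]*x[1] + x[1]*x[2] + x[2]*x[3] + x[3]*x[4] = 2
  r_xx[2] = x[0]*x[2] + x[1]*x[3] + x[2]*x[4] = 0
  r_xx[3] = x[0]*x[3] + x[1]*x[4] = 4
  r_xx[4] = x[0]*x[4] = -4
r_xx = [-4, 4, 0, 2, 21, 2, 0, 4, -4]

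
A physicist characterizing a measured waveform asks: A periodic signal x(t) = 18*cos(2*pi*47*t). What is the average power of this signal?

Average power of A*cos(wt) is A^2/2.
P = 18^2 / 2 = 324/2 = 162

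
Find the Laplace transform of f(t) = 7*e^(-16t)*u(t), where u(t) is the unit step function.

Standard Laplace transform pair:
e^(-at)*u(t) <-> 1/(s+a)
With a = 16: L{7*e^(-16t)*u(t)} = 7/(s+16), ROC: Re(s) > -16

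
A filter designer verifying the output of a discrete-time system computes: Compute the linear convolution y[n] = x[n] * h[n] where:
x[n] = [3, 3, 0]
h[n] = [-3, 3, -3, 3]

y[n] = sum_k x[k]*h[n-k]. Output length = len(x) + len(h) - 1 = 3 + 4 - 1 = 6.
y[0] = 3*-3 = -9
y[1] = 3*-3 + 3*3 = 0
y[2] = 0*-3 + 3*3 + 3*-3 = 0
y[3] = 0*3 + 3*-3 + 3*3 = 0
y[4] = 0*-3 + 3*3 = 9
y[5] = 0*3 = 0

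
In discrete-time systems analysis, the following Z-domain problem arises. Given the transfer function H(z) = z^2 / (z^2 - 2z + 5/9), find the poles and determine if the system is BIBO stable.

Poles are roots of the denominator: z^2 - 2z + 5/9 = 0.
Quadratic formula: z = [-(-2) +/- sqrt((-2)^2 - 4*(5/9))] / 2
Discriminant = 4 - 20/9 = 16/9; sqrt = 4/3.
z = (2 +/- 4/3) / 2 => z = 5/3 or z = 1/3.
|p1| = 5/3, |p2| = 1/3.
For BIBO stability, all poles must lie inside the unit circle (|p| < 1).
System is UNSTABLE since at least one |p| >= 1.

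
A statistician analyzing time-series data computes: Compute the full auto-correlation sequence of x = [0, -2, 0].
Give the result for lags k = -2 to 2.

r_xx[k] = sum_m x[m]*x[m+k], indexed from 0, for k = -2 to 2:
  r_xx[-2] = x[2]*x[0] = 0
  r_xx[-1] = x[1]*x[0] + x[2]*x[1] = 0
  r_xx[0] = x[0]*x[0] + x[1]*x[1] + x[2]*x[2] = 4
  r_xx[1] = x[0]*x[1] + x[1]*x[2] = 0
  r_xx[2] = x[0]*x[2] = 0
r_xx = [0, 0, 4, 0, 0]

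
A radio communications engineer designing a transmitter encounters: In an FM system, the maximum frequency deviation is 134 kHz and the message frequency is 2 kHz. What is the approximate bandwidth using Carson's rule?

Carson's rule: BW = 2*(delta_f + f_m)
= 2*(134 + 2) kHz = 272 kHz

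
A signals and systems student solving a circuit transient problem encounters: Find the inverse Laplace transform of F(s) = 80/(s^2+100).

Standard pair: w/(s^2+w^2) <-> sin(wt)*u(t)
Recognize w^2 = 100, so w = 10; numerator 80 = 8*10.
f(t) = 8*sin(10t)*u(t)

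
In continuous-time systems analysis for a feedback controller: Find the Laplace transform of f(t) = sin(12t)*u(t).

Standard pair: sin(wt)*u(t) <-> w/(s^2+w^2)
With w = 12: L{sin(12t)*u(t)} = 12/(s^2+144)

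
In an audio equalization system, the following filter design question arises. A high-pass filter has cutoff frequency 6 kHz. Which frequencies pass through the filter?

A high-pass filter passes all frequencies above the cutoff frequency 6 kHz and attenuates lower frequencies.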